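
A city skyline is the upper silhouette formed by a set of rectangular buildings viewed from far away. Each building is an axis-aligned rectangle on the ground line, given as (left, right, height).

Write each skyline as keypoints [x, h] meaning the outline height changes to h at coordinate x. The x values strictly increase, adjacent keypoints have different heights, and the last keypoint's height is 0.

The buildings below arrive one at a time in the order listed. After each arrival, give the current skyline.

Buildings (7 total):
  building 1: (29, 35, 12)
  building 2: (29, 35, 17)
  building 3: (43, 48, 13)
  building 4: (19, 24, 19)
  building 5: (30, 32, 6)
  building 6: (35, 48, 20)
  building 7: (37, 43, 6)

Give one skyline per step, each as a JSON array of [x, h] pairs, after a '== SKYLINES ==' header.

== SKYLINES ==
[[29,12],[35,0]]
[[29,17],[35,0]]
[[29,17],[35,0],[43,13],[48,0]]
[[19,19],[24,0],[29,17],[35,0],[43,13],[48,0]]
[[19,19],[24,0],[29,17],[35,0],[43,13],[48,0]]
[[19,19],[24,0],[29,17],[35,20],[48,0]]
[[19,19],[24,0],[29,17],[35,20],[48,0]]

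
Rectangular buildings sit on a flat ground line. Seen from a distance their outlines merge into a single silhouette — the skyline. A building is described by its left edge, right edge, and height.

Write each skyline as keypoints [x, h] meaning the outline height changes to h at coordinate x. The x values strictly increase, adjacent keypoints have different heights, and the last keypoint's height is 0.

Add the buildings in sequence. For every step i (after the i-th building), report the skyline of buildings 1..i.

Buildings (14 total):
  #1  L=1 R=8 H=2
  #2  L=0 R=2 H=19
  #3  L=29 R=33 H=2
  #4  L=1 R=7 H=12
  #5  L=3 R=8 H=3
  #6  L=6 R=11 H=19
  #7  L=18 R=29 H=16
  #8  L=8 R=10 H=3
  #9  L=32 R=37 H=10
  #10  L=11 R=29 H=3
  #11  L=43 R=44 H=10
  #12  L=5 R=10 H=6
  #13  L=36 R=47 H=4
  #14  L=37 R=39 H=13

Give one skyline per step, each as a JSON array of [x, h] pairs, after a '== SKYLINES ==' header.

== SKYLINES ==
[[1,2],[8,0]]
[[0,19],[2,2],[8,0]]
[[0,19],[2,2],[8,0],[29,2],[33,0]]
[[0,19],[2,12],[7,2],[8,0],[29,2],[33,0]]
[[0,19],[2,12],[7,3],[8,0],[29,2],[33,0]]
[[0,19],[2,12],[6,19],[11,0],[29,2],[33,0]]
[[0,19],[2,12],[6,19],[11,0],[18,16],[29,2],[33,0]]
[[0,19],[2,12],[6,19],[11,0],[18,16],[29,2],[33,0]]
[[0,19],[2,12],[6,19],[11,0],[18,16],[29,2],[32,10],[37,0]]
[[0,19],[2,12],[6,19],[11,3],[18,16],[29,2],[32,10],[37,0]]
[[0,19],[2,12],[6,19],[11,3],[18,16],[29,2],[32,10],[37,0],[43,10],[44,0]]
[[0,19],[2,12],[6,19],[11,3],[18,16],[29,2],[32,10],[37,0],[43,10],[44,0]]
[[0,19],[2,12],[6,19],[11,3],[18,16],[29,2],[32,10],[37,4],[43,10],[44,4],[47,0]]
[[0,19],[2,12],[6,19],[11,3],[18,16],[29,2],[32,10],[37,13],[39,4],[43,10],[44,4],[47,0]]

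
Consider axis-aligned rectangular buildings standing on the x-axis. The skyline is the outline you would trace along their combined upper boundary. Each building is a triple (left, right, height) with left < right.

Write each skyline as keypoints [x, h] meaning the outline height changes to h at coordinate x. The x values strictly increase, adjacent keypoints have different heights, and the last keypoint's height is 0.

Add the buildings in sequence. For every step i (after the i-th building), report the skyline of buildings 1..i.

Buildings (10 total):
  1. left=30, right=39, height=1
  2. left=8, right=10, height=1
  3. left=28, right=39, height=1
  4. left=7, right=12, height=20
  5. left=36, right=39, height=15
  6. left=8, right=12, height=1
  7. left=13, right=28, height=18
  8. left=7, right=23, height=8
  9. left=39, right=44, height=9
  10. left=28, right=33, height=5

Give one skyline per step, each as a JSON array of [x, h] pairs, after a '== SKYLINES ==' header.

== SKYLINES ==
[[30,1],[39,0]]
[[8,1],[10,0],[30,1],[39,0]]
[[8,1],[10,0],[28,1],[39,0]]
[[7,20],[12,0],[28,1],[39,0]]
[[7,20],[12,0],[28,1],[36,15],[39,0]]
[[7,20],[12,0],[28,1],[36,15],[39,0]]
[[7,20],[12,0],[13,18],[28,1],[36,15],[39,0]]
[[7,20],[12,8],[13,18],[28,1],[36,15],[39,0]]
[[7,20],[12,8],[13,18],[28,1],[36,15],[39,9],[44,0]]
[[7,20],[12,8],[13,18],[28,5],[33,1],[36,15],[39,9],[44,0]]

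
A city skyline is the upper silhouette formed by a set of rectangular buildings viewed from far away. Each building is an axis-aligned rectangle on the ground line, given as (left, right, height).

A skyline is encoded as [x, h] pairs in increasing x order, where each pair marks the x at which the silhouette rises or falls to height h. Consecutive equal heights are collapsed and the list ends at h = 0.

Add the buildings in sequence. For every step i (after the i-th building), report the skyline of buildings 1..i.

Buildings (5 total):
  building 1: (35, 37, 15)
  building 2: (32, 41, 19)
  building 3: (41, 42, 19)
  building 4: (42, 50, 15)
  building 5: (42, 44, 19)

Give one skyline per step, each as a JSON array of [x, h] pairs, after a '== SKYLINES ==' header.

== SKYLINES ==
[[35,15],[37,0]]
[[32,19],[41,0]]
[[32,19],[42,0]]
[[32,19],[42,15],[50,0]]
[[32,19],[44,15],[50,0]]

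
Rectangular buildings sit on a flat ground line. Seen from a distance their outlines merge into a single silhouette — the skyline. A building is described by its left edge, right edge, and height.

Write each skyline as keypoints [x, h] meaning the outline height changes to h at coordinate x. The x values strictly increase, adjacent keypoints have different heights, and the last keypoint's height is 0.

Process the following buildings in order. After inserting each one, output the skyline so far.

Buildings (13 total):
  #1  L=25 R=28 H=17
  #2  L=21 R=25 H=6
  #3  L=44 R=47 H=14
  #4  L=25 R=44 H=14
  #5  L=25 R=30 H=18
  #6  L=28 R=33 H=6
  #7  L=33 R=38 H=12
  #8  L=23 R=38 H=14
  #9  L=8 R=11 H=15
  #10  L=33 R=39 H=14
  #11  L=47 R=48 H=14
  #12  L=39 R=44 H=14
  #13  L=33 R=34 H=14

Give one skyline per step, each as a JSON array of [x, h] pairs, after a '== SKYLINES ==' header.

== SKYLINES ==
[[25,17],[28,0]]
[[21,6],[25,17],[28,0]]
[[21,6],[25,17],[28,0],[44,14],[47,0]]
[[21,6],[25,17],[28,14],[47,0]]
[[21,6],[25,18],[30,14],[47,0]]
[[21,6],[25,18],[30,14],[47,0]]
[[21,6],[25,18],[30,14],[47,0]]
[[21,6],[23,14],[25,18],[30,14],[47,0]]
[[8,15],[11,0],[21,6],[23,14],[25,18],[30,14],[47,0]]
[[8,15],[11,0],[21,6],[23,14],[25,18],[30,14],[47,0]]
[[8,15],[11,0],[21,6],[23,14],[25,18],[30,14],[48,0]]
[[8,15],[11,0],[21,6],[23,14],[25,18],[30,14],[48,0]]
[[8,15],[11,0],[21,6],[23,14],[25,18],[30,14],[48,0]]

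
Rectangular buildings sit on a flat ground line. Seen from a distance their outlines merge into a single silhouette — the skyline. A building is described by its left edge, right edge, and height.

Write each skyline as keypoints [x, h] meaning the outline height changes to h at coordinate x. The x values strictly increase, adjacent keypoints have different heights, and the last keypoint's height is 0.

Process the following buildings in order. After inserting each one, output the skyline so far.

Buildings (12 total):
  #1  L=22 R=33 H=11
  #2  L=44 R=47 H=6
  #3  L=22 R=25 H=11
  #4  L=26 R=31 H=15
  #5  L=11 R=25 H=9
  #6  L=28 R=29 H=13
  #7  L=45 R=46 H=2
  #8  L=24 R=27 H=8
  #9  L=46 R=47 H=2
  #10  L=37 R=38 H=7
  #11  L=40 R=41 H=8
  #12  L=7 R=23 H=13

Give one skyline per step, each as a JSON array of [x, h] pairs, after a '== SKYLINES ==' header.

== SKYLINES ==
[[22,11],[33,0]]
[[22,11],[33,0],[44,6],[47,0]]
[[22,11],[33,0],[44,6],[47,0]]
[[22,11],[26,15],[31,11],[33,0],[44,6],[47,0]]
[[11,9],[22,11],[26,15],[31,11],[33,0],[44,6],[47,0]]
[[11,9],[22,11],[26,15],[31,11],[33,0],[44,6],[47,0]]
[[11,9],[22,11],[26,15],[31,11],[33,0],[44,6],[47,0]]
[[11,9],[22,11],[26,15],[31,11],[33,0],[44,6],[47,0]]
[[11,9],[22,11],[26,15],[31,11],[33,0],[44,6],[47,0]]
[[11,9],[22,11],[26,15],[31,11],[33,0],[37,7],[38,0],[44,6],[47,0]]
[[11,9],[22,11],[26,15],[31,11],[33,0],[37,7],[38,0],[40,8],[41,0],[44,6],[47,0]]
[[7,13],[23,11],[26,15],[31,11],[33,0],[37,7],[38,0],[40,8],[41,0],[44,6],[47,0]]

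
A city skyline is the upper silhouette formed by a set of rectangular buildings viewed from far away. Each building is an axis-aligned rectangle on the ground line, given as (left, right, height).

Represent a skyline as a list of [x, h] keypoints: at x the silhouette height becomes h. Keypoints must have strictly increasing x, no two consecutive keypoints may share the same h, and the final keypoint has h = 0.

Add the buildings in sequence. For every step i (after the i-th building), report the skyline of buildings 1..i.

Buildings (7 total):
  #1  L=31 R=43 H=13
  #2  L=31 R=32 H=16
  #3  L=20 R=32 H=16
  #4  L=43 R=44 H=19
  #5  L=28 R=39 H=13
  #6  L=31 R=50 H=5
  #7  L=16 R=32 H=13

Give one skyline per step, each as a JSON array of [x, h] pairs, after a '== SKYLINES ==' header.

== SKYLINES ==
[[31,13],[43,0]]
[[31,16],[32,13],[43,0]]
[[20,16],[32,13],[43,0]]
[[20,16],[32,13],[43,19],[44,0]]
[[20,16],[32,13],[43,19],[44,0]]
[[20,16],[32,13],[43,19],[44,5],[50,0]]
[[16,13],[20,16],[32,13],[43,19],[44,5],[50,0]]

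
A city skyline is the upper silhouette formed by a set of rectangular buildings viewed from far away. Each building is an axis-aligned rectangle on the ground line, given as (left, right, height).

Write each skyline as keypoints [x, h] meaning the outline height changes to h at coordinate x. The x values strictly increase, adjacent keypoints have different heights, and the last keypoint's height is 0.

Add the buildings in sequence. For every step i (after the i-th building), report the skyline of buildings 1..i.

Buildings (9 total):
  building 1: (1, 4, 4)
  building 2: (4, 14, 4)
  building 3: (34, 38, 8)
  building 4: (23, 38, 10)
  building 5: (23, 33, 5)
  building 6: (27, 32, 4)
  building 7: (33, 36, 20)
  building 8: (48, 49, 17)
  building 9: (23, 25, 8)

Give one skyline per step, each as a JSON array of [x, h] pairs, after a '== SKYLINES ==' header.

== SKYLINES ==
[[1,4],[4,0]]
[[1,4],[14,0]]
[[1,4],[14,0],[34,8],[38,0]]
[[1,4],[14,0],[23,10],[38,0]]
[[1,4],[14,0],[23,10],[38,0]]
[[1,4],[14,0],[23,10],[38,0]]
[[1,4],[14,0],[23,10],[33,20],[36,10],[38,0]]
[[1,4],[14,0],[23,10],[33,20],[36,10],[38,0],[48,17],[49,0]]
[[1,4],[14,0],[23,10],[33,20],[36,10],[38,0],[48,17],[49,0]]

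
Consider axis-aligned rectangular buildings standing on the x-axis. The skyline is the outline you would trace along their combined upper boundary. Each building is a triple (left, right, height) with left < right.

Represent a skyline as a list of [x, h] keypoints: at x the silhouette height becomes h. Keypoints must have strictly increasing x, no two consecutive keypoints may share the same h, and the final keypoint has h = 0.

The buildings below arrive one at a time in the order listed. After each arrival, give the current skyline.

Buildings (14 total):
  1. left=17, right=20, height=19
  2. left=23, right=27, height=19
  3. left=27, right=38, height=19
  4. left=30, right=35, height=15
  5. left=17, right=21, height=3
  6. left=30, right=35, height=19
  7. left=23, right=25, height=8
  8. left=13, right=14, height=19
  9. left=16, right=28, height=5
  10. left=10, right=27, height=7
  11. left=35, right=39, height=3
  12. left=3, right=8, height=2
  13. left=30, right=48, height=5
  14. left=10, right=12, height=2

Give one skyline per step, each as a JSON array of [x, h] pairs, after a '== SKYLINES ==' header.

== SKYLINES ==
[[17,19],[20,0]]
[[17,19],[20,0],[23,19],[27,0]]
[[17,19],[20,0],[23,19],[38,0]]
[[17,19],[20,0],[23,19],[38,0]]
[[17,19],[20,3],[21,0],[23,19],[38,0]]
[[17,19],[20,3],[21,0],[23,19],[38,0]]
[[17,19],[20,3],[21,0],[23,19],[38,0]]
[[13,19],[14,0],[17,19],[20,3],[21,0],[23,19],[38,0]]
[[13,19],[14,0],[16,5],[17,19],[20,5],[23,19],[38,0]]
[[10,7],[13,19],[14,7],[17,19],[20,7],[23,19],[38,0]]
[[10,7],[13,19],[14,7],[17,19],[20,7],[23,19],[38,3],[39,0]]
[[3,2],[8,0],[10,7],[13,19],[14,7],[17,19],[20,7],[23,19],[38,3],[39,0]]
[[3,2],[8,0],[10,7],[13,19],[14,7],[17,19],[20,7],[23,19],[38,5],[48,0]]
[[3,2],[8,0],[10,7],[13,19],[14,7],[17,19],[20,7],[23,19],[38,5],[48,0]]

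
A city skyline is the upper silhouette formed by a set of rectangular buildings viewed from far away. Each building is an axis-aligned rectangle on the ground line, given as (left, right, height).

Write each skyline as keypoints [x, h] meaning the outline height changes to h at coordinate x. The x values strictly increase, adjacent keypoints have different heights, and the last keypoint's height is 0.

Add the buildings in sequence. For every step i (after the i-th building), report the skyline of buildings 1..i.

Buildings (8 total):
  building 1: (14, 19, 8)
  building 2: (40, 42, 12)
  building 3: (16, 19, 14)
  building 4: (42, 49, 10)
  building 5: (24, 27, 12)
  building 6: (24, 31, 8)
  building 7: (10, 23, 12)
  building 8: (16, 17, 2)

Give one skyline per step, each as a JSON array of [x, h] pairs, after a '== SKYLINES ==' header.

== SKYLINES ==
[[14,8],[19,0]]
[[14,8],[19,0],[40,12],[42,0]]
[[14,8],[16,14],[19,0],[40,12],[42,0]]
[[14,8],[16,14],[19,0],[40,12],[42,10],[49,0]]
[[14,8],[16,14],[19,0],[24,12],[27,0],[40,12],[42,10],[49,0]]
[[14,8],[16,14],[19,0],[24,12],[27,8],[31,0],[40,12],[42,10],[49,0]]
[[10,12],[16,14],[19,12],[23,0],[24,12],[27,8],[31,0],[40,12],[42,10],[49,0]]
[[10,12],[16,14],[19,12],[23,0],[24,12],[27,8],[31,0],[40,12],[42,10],[49,0]]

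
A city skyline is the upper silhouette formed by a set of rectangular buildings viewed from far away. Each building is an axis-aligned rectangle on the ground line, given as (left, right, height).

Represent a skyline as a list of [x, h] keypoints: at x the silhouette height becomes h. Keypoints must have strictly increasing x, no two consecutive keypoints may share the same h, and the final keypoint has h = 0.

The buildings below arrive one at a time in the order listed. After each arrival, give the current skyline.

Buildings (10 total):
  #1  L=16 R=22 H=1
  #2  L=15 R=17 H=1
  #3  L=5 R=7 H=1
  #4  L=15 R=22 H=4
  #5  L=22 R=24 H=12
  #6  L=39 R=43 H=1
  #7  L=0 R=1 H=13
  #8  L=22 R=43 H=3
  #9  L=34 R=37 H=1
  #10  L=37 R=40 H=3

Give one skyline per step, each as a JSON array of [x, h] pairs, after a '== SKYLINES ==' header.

== SKYLINES ==
[[16,1],[22,0]]
[[15,1],[22,0]]
[[5,1],[7,0],[15,1],[22,0]]
[[5,1],[7,0],[15,4],[22,0]]
[[5,1],[7,0],[15,4],[22,12],[24,0]]
[[5,1],[7,0],[15,4],[22,12],[24,0],[39,1],[43,0]]
[[0,13],[1,0],[5,1],[7,0],[15,4],[22,12],[24,0],[39,1],[43,0]]
[[0,13],[1,0],[5,1],[7,0],[15,4],[22,12],[24,3],[43,0]]
[[0,13],[1,0],[5,1],[7,0],[15,4],[22,12],[24,3],[43,0]]
[[0,13],[1,0],[5,1],[7,0],[15,4],[22,12],[24,3],[43,0]]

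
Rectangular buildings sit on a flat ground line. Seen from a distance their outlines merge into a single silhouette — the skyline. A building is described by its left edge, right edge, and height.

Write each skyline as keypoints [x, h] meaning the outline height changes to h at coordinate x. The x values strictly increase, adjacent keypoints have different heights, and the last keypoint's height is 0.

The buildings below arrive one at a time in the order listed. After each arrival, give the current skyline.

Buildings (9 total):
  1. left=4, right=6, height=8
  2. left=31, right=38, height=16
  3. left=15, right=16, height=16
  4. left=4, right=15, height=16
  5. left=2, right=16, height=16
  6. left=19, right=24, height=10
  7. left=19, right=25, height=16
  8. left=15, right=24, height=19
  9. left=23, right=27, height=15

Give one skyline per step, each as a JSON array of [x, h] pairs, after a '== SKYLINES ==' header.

== SKYLINES ==
[[4,8],[6,0]]
[[4,8],[6,0],[31,16],[38,0]]
[[4,8],[6,0],[15,16],[16,0],[31,16],[38,0]]
[[4,16],[16,0],[31,16],[38,0]]
[[2,16],[16,0],[31,16],[38,0]]
[[2,16],[16,0],[19,10],[24,0],[31,16],[38,0]]
[[2,16],[16,0],[19,16],[25,0],[31,16],[38,0]]
[[2,16],[15,19],[24,16],[25,0],[31,16],[38,0]]
[[2,16],[15,19],[24,16],[25,15],[27,0],[31,16],[38,0]]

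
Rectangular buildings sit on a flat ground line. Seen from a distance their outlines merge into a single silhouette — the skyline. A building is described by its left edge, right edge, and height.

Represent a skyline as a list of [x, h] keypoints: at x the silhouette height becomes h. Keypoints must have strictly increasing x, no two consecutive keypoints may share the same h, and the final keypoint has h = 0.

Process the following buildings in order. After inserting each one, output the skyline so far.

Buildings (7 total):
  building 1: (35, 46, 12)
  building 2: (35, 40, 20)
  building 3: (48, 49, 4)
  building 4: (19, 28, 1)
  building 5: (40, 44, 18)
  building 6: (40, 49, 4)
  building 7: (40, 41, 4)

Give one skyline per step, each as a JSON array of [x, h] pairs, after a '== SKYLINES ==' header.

== SKYLINES ==
[[35,12],[46,0]]
[[35,20],[40,12],[46,0]]
[[35,20],[40,12],[46,0],[48,4],[49,0]]
[[19,1],[28,0],[35,20],[40,12],[46,0],[48,4],[49,0]]
[[19,1],[28,0],[35,20],[40,18],[44,12],[46,0],[48,4],[49,0]]
[[19,1],[28,0],[35,20],[40,18],[44,12],[46,4],[49,0]]
[[19,1],[28,0],[35,20],[40,18],[44,12],[46,4],[49,0]]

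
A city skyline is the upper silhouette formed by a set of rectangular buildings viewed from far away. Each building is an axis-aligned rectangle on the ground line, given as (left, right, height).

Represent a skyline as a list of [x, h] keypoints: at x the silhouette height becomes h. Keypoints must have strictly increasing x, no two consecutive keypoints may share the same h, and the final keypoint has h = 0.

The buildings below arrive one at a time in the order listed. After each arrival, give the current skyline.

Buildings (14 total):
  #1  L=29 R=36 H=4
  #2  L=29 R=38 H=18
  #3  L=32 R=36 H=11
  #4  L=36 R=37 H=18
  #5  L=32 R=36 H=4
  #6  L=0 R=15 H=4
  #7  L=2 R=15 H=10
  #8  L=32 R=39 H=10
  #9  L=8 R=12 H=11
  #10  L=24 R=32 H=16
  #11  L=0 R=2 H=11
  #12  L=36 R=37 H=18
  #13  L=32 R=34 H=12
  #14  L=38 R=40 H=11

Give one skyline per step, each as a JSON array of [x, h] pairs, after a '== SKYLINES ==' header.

== SKYLINES ==
[[29,4],[36,0]]
[[29,18],[38,0]]
[[29,18],[38,0]]
[[29,18],[38,0]]
[[29,18],[38,0]]
[[0,4],[15,0],[29,18],[38,0]]
[[0,4],[2,10],[15,0],[29,18],[38,0]]
[[0,4],[2,10],[15,0],[29,18],[38,10],[39,0]]
[[0,4],[2,10],[8,11],[12,10],[15,0],[29,18],[38,10],[39,0]]
[[0,4],[2,10],[8,11],[12,10],[15,0],[24,16],[29,18],[38,10],[39,0]]
[[0,11],[2,10],[8,11],[12,10],[15,0],[24,16],[29,18],[38,10],[39,0]]
[[0,11],[2,10],[8,11],[12,10],[15,0],[24,16],[29,18],[38,10],[39,0]]
[[0,11],[2,10],[8,11],[12,10],[15,0],[24,16],[29,18],[38,10],[39,0]]
[[0,11],[2,10],[8,11],[12,10],[15,0],[24,16],[29,18],[38,11],[40,0]]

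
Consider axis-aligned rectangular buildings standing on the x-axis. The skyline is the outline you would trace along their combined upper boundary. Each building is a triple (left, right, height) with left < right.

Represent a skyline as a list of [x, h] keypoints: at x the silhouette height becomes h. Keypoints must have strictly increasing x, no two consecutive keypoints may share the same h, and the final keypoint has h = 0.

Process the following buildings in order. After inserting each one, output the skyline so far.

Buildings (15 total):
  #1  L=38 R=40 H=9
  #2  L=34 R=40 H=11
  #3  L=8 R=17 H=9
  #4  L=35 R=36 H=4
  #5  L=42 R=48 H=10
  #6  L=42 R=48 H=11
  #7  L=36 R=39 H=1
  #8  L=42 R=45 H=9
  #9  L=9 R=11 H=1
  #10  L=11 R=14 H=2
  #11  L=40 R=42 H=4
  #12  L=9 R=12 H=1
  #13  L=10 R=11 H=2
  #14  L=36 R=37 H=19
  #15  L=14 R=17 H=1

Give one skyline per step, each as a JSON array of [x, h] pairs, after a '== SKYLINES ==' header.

== SKYLINES ==
[[38,9],[40,0]]
[[34,11],[40,0]]
[[8,9],[17,0],[34,11],[40,0]]
[[8,9],[17,0],[34,11],[40,0]]
[[8,9],[17,0],[34,11],[40,0],[42,10],[48,0]]
[[8,9],[17,0],[34,11],[40,0],[42,11],[48,0]]
[[8,9],[17,0],[34,11],[40,0],[42,11],[48,0]]
[[8,9],[17,0],[34,11],[40,0],[42,11],[48,0]]
[[8,9],[17,0],[34,11],[40,0],[42,11],[48,0]]
[[8,9],[17,0],[34,11],[40,0],[42,11],[48,0]]
[[8,9],[17,0],[34,11],[40,4],[42,11],[48,0]]
[[8,9],[17,0],[34,11],[40,4],[42,11],[48,0]]
[[8,9],[17,0],[34,11],[40,4],[42,11],[48,0]]
[[8,9],[17,0],[34,11],[36,19],[37,11],[40,4],[42,11],[48,0]]
[[8,9],[17,0],[34,11],[36,19],[37,11],[40,4],[42,11],[48,0]]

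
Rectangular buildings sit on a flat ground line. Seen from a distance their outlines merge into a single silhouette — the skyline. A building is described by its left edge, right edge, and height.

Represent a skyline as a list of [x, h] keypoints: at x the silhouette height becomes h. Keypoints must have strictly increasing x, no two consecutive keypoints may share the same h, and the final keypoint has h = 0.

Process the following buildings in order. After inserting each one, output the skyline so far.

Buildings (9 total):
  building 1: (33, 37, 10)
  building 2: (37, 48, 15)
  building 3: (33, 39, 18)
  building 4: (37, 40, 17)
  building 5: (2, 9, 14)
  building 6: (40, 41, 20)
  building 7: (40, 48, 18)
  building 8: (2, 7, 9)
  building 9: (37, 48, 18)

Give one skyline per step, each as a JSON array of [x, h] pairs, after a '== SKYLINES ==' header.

== SKYLINES ==
[[33,10],[37,0]]
[[33,10],[37,15],[48,0]]
[[33,18],[39,15],[48,0]]
[[33,18],[39,17],[40,15],[48,0]]
[[2,14],[9,0],[33,18],[39,17],[40,15],[48,0]]
[[2,14],[9,0],[33,18],[39,17],[40,20],[41,15],[48,0]]
[[2,14],[9,0],[33,18],[39,17],[40,20],[41,18],[48,0]]
[[2,14],[9,0],[33,18],[39,17],[40,20],[41,18],[48,0]]
[[2,14],[9,0],[33,18],[40,20],[41,18],[48,0]]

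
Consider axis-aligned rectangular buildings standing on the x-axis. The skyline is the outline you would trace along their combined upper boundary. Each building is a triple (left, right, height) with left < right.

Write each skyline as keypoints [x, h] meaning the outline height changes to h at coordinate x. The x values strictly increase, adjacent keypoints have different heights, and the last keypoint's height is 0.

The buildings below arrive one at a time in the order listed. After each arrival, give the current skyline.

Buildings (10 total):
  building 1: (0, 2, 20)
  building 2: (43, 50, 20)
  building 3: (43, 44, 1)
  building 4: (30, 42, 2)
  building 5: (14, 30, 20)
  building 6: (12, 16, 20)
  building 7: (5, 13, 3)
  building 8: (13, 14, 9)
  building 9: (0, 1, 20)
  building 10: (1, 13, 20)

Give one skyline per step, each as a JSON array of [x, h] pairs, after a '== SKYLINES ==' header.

== SKYLINES ==
[[0,20],[2,0]]
[[0,20],[2,0],[43,20],[50,0]]
[[0,20],[2,0],[43,20],[50,0]]
[[0,20],[2,0],[30,2],[42,0],[43,20],[50,0]]
[[0,20],[2,0],[14,20],[30,2],[42,0],[43,20],[50,0]]
[[0,20],[2,0],[12,20],[30,2],[42,0],[43,20],[50,0]]
[[0,20],[2,0],[5,3],[12,20],[30,2],[42,0],[43,20],[50,0]]
[[0,20],[2,0],[5,3],[12,20],[30,2],[42,0],[43,20],[50,0]]
[[0,20],[2,0],[5,3],[12,20],[30,2],[42,0],[43,20],[50,0]]
[[0,20],[30,2],[42,0],[43,20],[50,0]]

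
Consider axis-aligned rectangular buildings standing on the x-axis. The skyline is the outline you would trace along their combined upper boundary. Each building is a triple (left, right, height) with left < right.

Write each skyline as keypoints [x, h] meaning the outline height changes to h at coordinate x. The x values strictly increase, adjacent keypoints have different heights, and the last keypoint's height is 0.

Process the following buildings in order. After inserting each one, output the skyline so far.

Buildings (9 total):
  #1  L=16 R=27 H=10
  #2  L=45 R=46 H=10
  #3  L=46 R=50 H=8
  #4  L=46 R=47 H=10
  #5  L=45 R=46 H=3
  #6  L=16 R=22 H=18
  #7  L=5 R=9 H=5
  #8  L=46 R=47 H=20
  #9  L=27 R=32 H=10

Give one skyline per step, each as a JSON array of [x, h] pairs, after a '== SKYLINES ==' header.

== SKYLINES ==
[[16,10],[27,0]]
[[16,10],[27,0],[45,10],[46,0]]
[[16,10],[27,0],[45,10],[46,8],[50,0]]
[[16,10],[27,0],[45,10],[47,8],[50,0]]
[[16,10],[27,0],[45,10],[47,8],[50,0]]
[[16,18],[22,10],[27,0],[45,10],[47,8],[50,0]]
[[5,5],[9,0],[16,18],[22,10],[27,0],[45,10],[47,8],[50,0]]
[[5,5],[9,0],[16,18],[22,10],[27,0],[45,10],[46,20],[47,8],[50,0]]
[[5,5],[9,0],[16,18],[22,10],[32,0],[45,10],[46,20],[47,8],[50,0]]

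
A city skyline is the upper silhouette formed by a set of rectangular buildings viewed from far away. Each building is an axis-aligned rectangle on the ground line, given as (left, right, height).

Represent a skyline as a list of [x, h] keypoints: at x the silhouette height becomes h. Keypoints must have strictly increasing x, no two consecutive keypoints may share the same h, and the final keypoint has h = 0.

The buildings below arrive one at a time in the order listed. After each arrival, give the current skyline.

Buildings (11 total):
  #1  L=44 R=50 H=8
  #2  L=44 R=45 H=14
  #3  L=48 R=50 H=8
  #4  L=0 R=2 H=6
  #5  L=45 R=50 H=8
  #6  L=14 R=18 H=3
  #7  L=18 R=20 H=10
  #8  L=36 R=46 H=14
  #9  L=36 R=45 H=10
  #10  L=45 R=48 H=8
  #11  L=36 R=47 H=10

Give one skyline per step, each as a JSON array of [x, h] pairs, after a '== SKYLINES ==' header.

== SKYLINES ==
[[44,8],[50,0]]
[[44,14],[45,8],[50,0]]
[[44,14],[45,8],[50,0]]
[[0,6],[2,0],[44,14],[45,8],[50,0]]
[[0,6],[2,0],[44,14],[45,8],[50,0]]
[[0,6],[2,0],[14,3],[18,0],[44,14],[45,8],[50,0]]
[[0,6],[2,0],[14,3],[18,10],[20,0],[44,14],[45,8],[50,0]]
[[0,6],[2,0],[14,3],[18,10],[20,0],[36,14],[46,8],[50,0]]
[[0,6],[2,0],[14,3],[18,10],[20,0],[36,14],[46,8],[50,0]]
[[0,6],[2,0],[14,3],[18,10],[20,0],[36,14],[46,8],[50,0]]
[[0,6],[2,0],[14,3],[18,10],[20,0],[36,14],[46,10],[47,8],[50,0]]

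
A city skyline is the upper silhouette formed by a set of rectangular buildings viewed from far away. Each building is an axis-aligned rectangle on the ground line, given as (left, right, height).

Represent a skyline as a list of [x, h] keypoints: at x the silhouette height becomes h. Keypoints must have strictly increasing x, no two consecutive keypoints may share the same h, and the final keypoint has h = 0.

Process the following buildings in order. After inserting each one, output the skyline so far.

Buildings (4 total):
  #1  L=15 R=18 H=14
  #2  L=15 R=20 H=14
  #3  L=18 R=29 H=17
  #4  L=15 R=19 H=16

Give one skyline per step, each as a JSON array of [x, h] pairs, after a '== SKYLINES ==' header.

== SKYLINES ==
[[15,14],[18,0]]
[[15,14],[20,0]]
[[15,14],[18,17],[29,0]]
[[15,16],[18,17],[29,0]]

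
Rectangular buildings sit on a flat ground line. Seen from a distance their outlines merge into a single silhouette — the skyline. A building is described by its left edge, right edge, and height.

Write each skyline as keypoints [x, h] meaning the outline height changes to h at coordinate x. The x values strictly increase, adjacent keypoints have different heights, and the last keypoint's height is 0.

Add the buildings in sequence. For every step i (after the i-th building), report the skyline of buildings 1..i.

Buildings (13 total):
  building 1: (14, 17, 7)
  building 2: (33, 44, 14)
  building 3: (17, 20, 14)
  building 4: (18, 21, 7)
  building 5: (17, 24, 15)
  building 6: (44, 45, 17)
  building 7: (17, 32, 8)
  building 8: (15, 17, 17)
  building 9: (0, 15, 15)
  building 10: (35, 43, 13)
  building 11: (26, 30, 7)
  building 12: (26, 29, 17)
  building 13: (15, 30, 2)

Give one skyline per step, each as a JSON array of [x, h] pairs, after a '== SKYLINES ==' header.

== SKYLINES ==
[[14,7],[17,0]]
[[14,7],[17,0],[33,14],[44,0]]
[[14,7],[17,14],[20,0],[33,14],[44,0]]
[[14,7],[17,14],[20,7],[21,0],[33,14],[44,0]]
[[14,7],[17,15],[24,0],[33,14],[44,0]]
[[14,7],[17,15],[24,0],[33,14],[44,17],[45,0]]
[[14,7],[17,15],[24,8],[32,0],[33,14],[44,17],[45,0]]
[[14,7],[15,17],[17,15],[24,8],[32,0],[33,14],[44,17],[45,0]]
[[0,15],[15,17],[17,15],[24,8],[32,0],[33,14],[44,17],[45,0]]
[[0,15],[15,17],[17,15],[24,8],[32,0],[33,14],[44,17],[45,0]]
[[0,15],[15,17],[17,15],[24,8],[32,0],[33,14],[44,17],[45,0]]
[[0,15],[15,17],[17,15],[24,8],[26,17],[29,8],[32,0],[33,14],[44,17],[45,0]]
[[0,15],[15,17],[17,15],[24,8],[26,17],[29,8],[32,0],[33,14],[44,17],[45,0]]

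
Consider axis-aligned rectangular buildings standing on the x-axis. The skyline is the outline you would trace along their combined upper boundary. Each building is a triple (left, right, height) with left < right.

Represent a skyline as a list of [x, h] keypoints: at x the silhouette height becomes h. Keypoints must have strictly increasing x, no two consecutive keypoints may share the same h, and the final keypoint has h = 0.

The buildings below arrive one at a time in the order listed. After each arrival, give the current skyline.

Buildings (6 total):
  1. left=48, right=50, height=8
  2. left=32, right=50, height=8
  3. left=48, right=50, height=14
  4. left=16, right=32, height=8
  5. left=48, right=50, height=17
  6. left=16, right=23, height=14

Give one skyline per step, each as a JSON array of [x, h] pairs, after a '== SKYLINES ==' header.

== SKYLINES ==
[[48,8],[50,0]]
[[32,8],[50,0]]
[[32,8],[48,14],[50,0]]
[[16,8],[48,14],[50,0]]
[[16,8],[48,17],[50,0]]
[[16,14],[23,8],[48,17],[50,0]]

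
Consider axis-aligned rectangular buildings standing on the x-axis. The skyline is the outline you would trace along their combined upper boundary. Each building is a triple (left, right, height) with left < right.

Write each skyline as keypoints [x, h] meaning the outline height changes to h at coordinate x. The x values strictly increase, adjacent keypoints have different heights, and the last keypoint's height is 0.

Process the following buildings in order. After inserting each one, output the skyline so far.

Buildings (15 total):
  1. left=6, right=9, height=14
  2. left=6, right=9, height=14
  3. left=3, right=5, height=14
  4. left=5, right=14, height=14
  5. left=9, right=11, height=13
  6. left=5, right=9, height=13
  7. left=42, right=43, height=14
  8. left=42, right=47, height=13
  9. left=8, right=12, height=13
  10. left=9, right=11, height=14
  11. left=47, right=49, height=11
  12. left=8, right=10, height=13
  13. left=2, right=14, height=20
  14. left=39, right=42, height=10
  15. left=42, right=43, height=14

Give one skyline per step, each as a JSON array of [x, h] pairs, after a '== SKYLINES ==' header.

== SKYLINES ==
[[6,14],[9,0]]
[[6,14],[9,0]]
[[3,14],[5,0],[6,14],[9,0]]
[[3,14],[14,0]]
[[3,14],[14,0]]
[[3,14],[14,0]]
[[3,14],[14,0],[42,14],[43,0]]
[[3,14],[14,0],[42,14],[43,13],[47,0]]
[[3,14],[14,0],[42,14],[43,13],[47,0]]
[[3,14],[14,0],[42,14],[43,13],[47,0]]
[[3,14],[14,0],[42,14],[43,13],[47,11],[49,0]]
[[3,14],[14,0],[42,14],[43,13],[47,11],[49,0]]
[[2,20],[14,0],[42,14],[43,13],[47,11],[49,0]]
[[2,20],[14,0],[39,10],[42,14],[43,13],[47,11],[49,0]]
[[2,20],[14,0],[39,10],[42,14],[43,13],[47,11],[49,0]]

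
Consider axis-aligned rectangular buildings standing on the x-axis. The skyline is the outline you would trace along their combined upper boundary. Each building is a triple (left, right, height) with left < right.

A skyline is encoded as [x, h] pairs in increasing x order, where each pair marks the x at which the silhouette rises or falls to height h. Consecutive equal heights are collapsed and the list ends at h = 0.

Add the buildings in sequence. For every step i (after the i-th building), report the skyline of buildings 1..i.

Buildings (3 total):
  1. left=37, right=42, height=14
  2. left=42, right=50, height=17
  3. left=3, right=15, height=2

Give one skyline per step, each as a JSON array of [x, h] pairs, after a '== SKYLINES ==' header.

== SKYLINES ==
[[37,14],[42,0]]
[[37,14],[42,17],[50,0]]
[[3,2],[15,0],[37,14],[42,17],[50,0]]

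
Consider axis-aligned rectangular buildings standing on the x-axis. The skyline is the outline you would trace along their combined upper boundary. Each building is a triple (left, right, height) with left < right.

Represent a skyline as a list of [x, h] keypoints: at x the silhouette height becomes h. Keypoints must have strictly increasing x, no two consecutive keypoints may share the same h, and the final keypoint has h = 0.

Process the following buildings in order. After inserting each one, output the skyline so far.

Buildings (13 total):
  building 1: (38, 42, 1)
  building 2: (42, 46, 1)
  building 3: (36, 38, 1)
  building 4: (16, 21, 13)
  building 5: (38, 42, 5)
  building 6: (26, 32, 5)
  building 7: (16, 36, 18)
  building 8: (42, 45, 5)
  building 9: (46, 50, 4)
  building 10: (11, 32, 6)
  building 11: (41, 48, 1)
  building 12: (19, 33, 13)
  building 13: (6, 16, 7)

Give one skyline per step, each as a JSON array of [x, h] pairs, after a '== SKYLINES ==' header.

== SKYLINES ==
[[38,1],[42,0]]
[[38,1],[46,0]]
[[36,1],[46,0]]
[[16,13],[21,0],[36,1],[46,0]]
[[16,13],[21,0],[36,1],[38,5],[42,1],[46,0]]
[[16,13],[21,0],[26,5],[32,0],[36,1],[38,5],[42,1],[46,0]]
[[16,18],[36,1],[38,5],[42,1],[46,0]]
[[16,18],[36,1],[38,5],[45,1],[46,0]]
[[16,18],[36,1],[38,5],[45,1],[46,4],[50,0]]
[[11,6],[16,18],[36,1],[38,5],[45,1],[46,4],[50,0]]
[[11,6],[16,18],[36,1],[38,5],[45,1],[46,4],[50,0]]
[[11,6],[16,18],[36,1],[38,5],[45,1],[46,4],[50,0]]
[[6,7],[16,18],[36,1],[38,5],[45,1],[46,4],[50,0]]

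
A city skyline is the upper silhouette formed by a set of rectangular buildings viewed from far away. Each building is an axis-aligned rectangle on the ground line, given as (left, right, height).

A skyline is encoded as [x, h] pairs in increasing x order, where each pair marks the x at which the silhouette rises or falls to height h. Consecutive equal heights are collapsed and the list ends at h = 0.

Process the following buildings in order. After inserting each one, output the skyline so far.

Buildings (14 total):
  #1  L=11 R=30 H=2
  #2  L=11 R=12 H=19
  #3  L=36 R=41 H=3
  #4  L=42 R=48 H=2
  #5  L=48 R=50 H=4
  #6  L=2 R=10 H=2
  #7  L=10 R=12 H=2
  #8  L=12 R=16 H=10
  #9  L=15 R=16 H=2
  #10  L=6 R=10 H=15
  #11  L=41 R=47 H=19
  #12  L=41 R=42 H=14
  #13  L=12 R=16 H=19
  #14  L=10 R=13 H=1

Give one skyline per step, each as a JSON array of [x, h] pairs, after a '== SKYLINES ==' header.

== SKYLINES ==
[[11,2],[30,0]]
[[11,19],[12,2],[30,0]]
[[11,19],[12,2],[30,0],[36,3],[41,0]]
[[11,19],[12,2],[30,0],[36,3],[41,0],[42,2],[48,0]]
[[11,19],[12,2],[30,0],[36,3],[41,0],[42,2],[48,4],[50,0]]
[[2,2],[10,0],[11,19],[12,2],[30,0],[36,3],[41,0],[42,2],[48,4],[50,0]]
[[2,2],[11,19],[12,2],[30,0],[36,3],[41,0],[42,2],[48,4],[50,0]]
[[2,2],[11,19],[12,10],[16,2],[30,0],[36,3],[41,0],[42,2],[48,4],[50,0]]
[[2,2],[11,19],[12,10],[16,2],[30,0],[36,3],[41,0],[42,2],[48,4],[50,0]]
[[2,2],[6,15],[10,2],[11,19],[12,10],[16,2],[30,0],[36,3],[41,0],[42,2],[48,4],[50,0]]
[[2,2],[6,15],[10,2],[11,19],[12,10],[16,2],[30,0],[36,3],[41,19],[47,2],[48,4],[50,0]]
[[2,2],[6,15],[10,2],[11,19],[12,10],[16,2],[30,0],[36,3],[41,19],[47,2],[48,4],[50,0]]
[[2,2],[6,15],[10,2],[11,19],[16,2],[30,0],[36,3],[41,19],[47,2],[48,4],[50,0]]
[[2,2],[6,15],[10,2],[11,19],[16,2],[30,0],[36,3],[41,19],[47,2],[48,4],[50,0]]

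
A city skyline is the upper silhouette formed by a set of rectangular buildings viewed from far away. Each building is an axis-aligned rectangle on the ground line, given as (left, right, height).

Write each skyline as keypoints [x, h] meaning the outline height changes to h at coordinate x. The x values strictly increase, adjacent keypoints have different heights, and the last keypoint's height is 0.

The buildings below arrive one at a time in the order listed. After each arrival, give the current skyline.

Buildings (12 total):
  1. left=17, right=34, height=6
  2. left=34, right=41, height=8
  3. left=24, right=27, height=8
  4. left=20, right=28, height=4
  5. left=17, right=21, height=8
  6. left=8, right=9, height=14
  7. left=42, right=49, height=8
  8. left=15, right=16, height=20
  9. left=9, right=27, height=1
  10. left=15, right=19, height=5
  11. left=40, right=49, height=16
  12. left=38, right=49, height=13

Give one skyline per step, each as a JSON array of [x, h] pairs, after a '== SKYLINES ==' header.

== SKYLINES ==
[[17,6],[34,0]]
[[17,6],[34,8],[41,0]]
[[17,6],[24,8],[27,6],[34,8],[41,0]]
[[17,6],[24,8],[27,6],[34,8],[41,0]]
[[17,8],[21,6],[24,8],[27,6],[34,8],[41,0]]
[[8,14],[9,0],[17,8],[21,6],[24,8],[27,6],[34,8],[41,0]]
[[8,14],[9,0],[17,8],[21,6],[24,8],[27,6],[34,8],[41,0],[42,8],[49,0]]
[[8,14],[9,0],[15,20],[16,0],[17,8],[21,6],[24,8],[27,6],[34,8],[41,0],[42,8],[49,0]]
[[8,14],[9,1],[15,20],[16,1],[17,8],[21,6],[24,8],[27,6],[34,8],[41,0],[42,8],[49,0]]
[[8,14],[9,1],[15,20],[16,5],[17,8],[21,6],[24,8],[27,6],[34,8],[41,0],[42,8],[49,0]]
[[8,14],[9,1],[15,20],[16,5],[17,8],[21,6],[24,8],[27,6],[34,8],[40,16],[49,0]]
[[8,14],[9,1],[15,20],[16,5],[17,8],[21,6],[24,8],[27,6],[34,8],[38,13],[40,16],[49,0]]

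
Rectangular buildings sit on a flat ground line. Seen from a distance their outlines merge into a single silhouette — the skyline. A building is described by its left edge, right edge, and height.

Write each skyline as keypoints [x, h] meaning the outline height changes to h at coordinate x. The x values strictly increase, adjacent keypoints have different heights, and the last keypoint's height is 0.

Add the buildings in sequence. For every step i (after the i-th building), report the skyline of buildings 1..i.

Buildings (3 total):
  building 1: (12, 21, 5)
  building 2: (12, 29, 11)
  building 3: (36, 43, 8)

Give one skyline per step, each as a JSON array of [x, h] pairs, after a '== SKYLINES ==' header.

== SKYLINES ==
[[12,5],[21,0]]
[[12,11],[29,0]]
[[12,11],[29,0],[36,8],[43,0]]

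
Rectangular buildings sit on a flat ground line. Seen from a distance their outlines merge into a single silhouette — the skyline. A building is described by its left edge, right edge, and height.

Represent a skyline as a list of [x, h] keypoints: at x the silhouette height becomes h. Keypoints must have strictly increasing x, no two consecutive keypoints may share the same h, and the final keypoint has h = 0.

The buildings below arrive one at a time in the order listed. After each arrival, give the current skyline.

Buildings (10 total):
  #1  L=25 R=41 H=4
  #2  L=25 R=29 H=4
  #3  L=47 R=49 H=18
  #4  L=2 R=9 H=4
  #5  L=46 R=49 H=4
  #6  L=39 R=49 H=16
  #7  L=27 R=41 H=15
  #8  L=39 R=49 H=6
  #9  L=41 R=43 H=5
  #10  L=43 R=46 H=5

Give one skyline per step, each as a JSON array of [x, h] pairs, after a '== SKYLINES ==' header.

== SKYLINES ==
[[25,4],[41,0]]
[[25,4],[41,0]]
[[25,4],[41,0],[47,18],[49,0]]
[[2,4],[9,0],[25,4],[41,0],[47,18],[49,0]]
[[2,4],[9,0],[25,4],[41,0],[46,4],[47,18],[49,0]]
[[2,4],[9,0],[25,4],[39,16],[47,18],[49,0]]
[[2,4],[9,0],[25,4],[27,15],[39,16],[47,18],[49,0]]
[[2,4],[9,0],[25,4],[27,15],[39,16],[47,18],[49,0]]
[[2,4],[9,0],[25,4],[27,15],[39,16],[47,18],[49,0]]
[[2,4],[9,0],[25,4],[27,15],[39,16],[47,18],[49,0]]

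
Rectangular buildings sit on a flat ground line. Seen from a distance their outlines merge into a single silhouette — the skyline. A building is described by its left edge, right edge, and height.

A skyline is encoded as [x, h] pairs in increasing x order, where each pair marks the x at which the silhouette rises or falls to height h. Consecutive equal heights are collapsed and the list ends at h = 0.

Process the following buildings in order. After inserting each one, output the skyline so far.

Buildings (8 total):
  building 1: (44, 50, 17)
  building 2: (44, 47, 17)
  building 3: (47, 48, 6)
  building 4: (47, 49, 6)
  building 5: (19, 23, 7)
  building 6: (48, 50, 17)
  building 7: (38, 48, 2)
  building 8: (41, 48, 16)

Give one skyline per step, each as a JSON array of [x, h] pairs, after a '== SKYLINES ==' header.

== SKYLINES ==
[[44,17],[50,0]]
[[44,17],[50,0]]
[[44,17],[50,0]]
[[44,17],[50,0]]
[[19,7],[23,0],[44,17],[50,0]]
[[19,7],[23,0],[44,17],[50,0]]
[[19,7],[23,0],[38,2],[44,17],[50,0]]
[[19,7],[23,0],[38,2],[41,16],[44,17],[50,0]]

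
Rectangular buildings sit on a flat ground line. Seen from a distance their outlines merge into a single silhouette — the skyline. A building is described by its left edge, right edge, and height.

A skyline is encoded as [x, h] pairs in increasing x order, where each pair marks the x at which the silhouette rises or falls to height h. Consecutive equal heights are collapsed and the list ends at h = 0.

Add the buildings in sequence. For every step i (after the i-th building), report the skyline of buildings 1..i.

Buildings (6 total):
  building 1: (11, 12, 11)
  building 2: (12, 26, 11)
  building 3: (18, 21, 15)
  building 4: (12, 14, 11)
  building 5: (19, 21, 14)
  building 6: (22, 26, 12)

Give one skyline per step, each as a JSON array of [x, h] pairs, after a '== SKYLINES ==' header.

== SKYLINES ==
[[11,11],[12,0]]
[[11,11],[26,0]]
[[11,11],[18,15],[21,11],[26,0]]
[[11,11],[18,15],[21,11],[26,0]]
[[11,11],[18,15],[21,11],[26,0]]
[[11,11],[18,15],[21,11],[22,12],[26,0]]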